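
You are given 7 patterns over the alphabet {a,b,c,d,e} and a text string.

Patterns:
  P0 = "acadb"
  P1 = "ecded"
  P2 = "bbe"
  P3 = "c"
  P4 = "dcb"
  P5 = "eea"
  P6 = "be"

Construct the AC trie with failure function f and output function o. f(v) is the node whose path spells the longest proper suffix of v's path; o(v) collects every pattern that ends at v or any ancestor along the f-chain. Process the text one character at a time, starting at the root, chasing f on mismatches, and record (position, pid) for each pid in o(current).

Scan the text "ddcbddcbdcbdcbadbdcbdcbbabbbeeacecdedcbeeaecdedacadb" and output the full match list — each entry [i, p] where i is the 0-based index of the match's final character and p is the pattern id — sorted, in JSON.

Construct AC machine:
Trie nodes:
  n0 'ε': a→1 b→11 c→14 d→15 e→6
  n1 'a': c→2
  n2 'ac': a→3
  n3 'aca': d→4
  n4 'acad': b→5
  n5 'acadb': ·  ←P0
  n6 'e': c→7 e→18
  n7 'ec': d→8
  n8 'ecd': e→9
  n9 'ecde': d→10
  n10 'ecded': ·  ←P1
  n11 'b': b→12 e→20
  n12 'bb': e→13
  n13 'bbe': ·  ←P2
  n14 'c': ·  ←P3
  n15 'd': c→16
  n16 'dc': b→17
  n17 'dcb': ·  ←P4
  n18 'ee': a→19
  n19 'eea': ·  ←P5
  n20 'be': ·  ←P6

Failure links (BFS by depth):
  fail(1) 'a': from fail(0)=0 chase 'a': 0 ⇒ 0;  out=∅∪out(0)=∅
  fail(6) 'e': from fail(0)=0 chase 'e': 0 ⇒ 0;  out=∅∪out(0)=∅
  fail(11) 'b': from fail(0)=0 chase 'b': 0 ⇒ 0;  out=∅∪out(0)=∅
  fail(14) 'c': from fail(0)=0 chase 'c': 0 ⇒ 0;  out={3}∪out(0)={3}
  fail(15) 'd': from fail(0)=0 chase 'd': 0 ⇒ 0;  out=∅∪out(0)=∅
  fail(2) 'ac': from fail(1)=0 chase 'c': 0 ⇒ 14;  out=∅∪out(14)={3}
  fail(7) 'ec': from fail(6)=0 chase 'c': 0 ⇒ 14;  out=∅∪out(14)={3}
  fail(12) 'bb': from fail(11)=0 chase 'b': 0 ⇒ 11;  out=∅∪out(11)=∅
  fail(16) 'dc': from fail(15)=0 chase 'c': 0 ⇒ 14;  out=∅∪out(14)={3}
  fail(18) 'ee': from fail(6)=0 chase 'e': 0 ⇒ 6;  out=∅∪out(6)=∅
  fail(20) 'be': from fail(11)=0 chase 'e': 0 ⇒ 6;  out={6}∪out(6)={6}
  fail(3) 'aca': from fail(2)=14 chase 'a': 14→0 ⇒ 1;  out=∅∪out(1)=∅
  fail(8) 'ecd': from fail(7)=14 chase 'd': 14→0 ⇒ 15;  out=∅∪out(15)=∅
  fail(13) 'bbe': from fail(12)=11 chase 'e': 11 ⇒ 20;  out={2}∪out(20)={2,6}
  fail(17) 'dcb': from fail(16)=14 chase 'b': 14→0 ⇒ 11;  out={4}∪out(11)={4}
  fail(19) 'eea': from fail(18)=6 chase 'a': 6→0 ⇒ 1;  out={5}∪out(1)={5}
  fail(4) 'acad': from fail(3)=1 chase 'd': 1→0 ⇒ 15;  out=∅∪out(15)=∅
  fail(9) 'ecde': from fail(8)=15 chase 'e': 15→0 ⇒ 6;  out=∅∪out(6)=∅
  fail(5) 'acadb': from fail(4)=15 chase 'b': 15→0 ⇒ 11;  out={0}∪out(11)={0}
  fail(10) 'ecded': from fail(9)=6 chase 'd': 6→0 ⇒ 15;  out={1}∪out(15)={1}

Run:
[0] read 'd'  n0⇒n15
[1] read 'd'  n15⇒n15 (fail-walked)
[2] read 'c'  n15⇒n16  emit P3@[2:2]
[3] read 'b'  n16⇒n17  emit P4@[1:3]
[4] read 'd'  n17⇒n15 (fail-walked)
[5] read 'd'  n15⇒n15 (fail-walked)
[6] read 'c'  n15⇒n16  emit P3@[6:6]
[7] read 'b'  n16⇒n17  emit P4@[5:7]
[8] read 'd'  n17⇒n15 (fail-walked)
[9] read 'c'  n15⇒n16  emit P3@[9:9]
[10] read 'b'  n16⇒n17  emit P4@[8:10]
[11] read 'd'  n17⇒n15 (fail-walked)
[12] read 'c'  n15⇒n16  emit P3@[12:12]
[13] read 'b'  n16⇒n17  emit P4@[11:13]
[14] read 'a'  n17⇒n1 (fail-walked)
[15] read 'd'  n1⇒n15 (fail-walked)
[16] read 'b'  n15⇒n11 (fail-walked)
[17] read 'd'  n11⇒n15 (fail-walked)
[18] read 'c'  n15⇒n16  emit P3@[18:18]
[19] read 'b'  n16⇒n17  emit P4@[17:19]
[20] read 'd'  n17⇒n15 (fail-walked)
[21] read 'c'  n15⇒n16  emit P3@[21:21]
[22] read 'b'  n16⇒n17  emit P4@[20:22]
[23] read 'b'  n17⇒n12 (fail-walked)
[24] read 'a'  n12⇒n1 (fail-walked)
[25] read 'b'  n1⇒n11 (fail-walked)
[26] read 'b'  n11⇒n12
[27] read 'b'  n12⇒n12 (fail-walked)
[28] read 'e'  n12⇒n13  emit P2@[26:28],P6@[27:28]
[29] read 'e'  n13⇒n18 (fail-walked)
[30] read 'a'  n18⇒n19  emit P5@[28:30]
[31] read 'c'  n19⇒n2 (fail-walked)  emit P3@[31:31]
[32] read 'e'  n2⇒n6 (fail-walked)
[33] read 'c'  n6⇒n7  emit P3@[33:33]
[34] read 'd'  n7⇒n8
[35] read 'e'  n8⇒n9
[36] read 'd'  n9⇒n10  emit P1@[32:36]
[37] read 'c'  n10⇒n16 (fail-walked)  emit P3@[37:37]
[38] read 'b'  n16⇒n17  emit P4@[36:38]
[39] read 'e'  n17⇒n20 (fail-walked)  emit P6@[38:39]
[40] read 'e'  n20⇒n18 (fail-walked)
[41] read 'a'  n18⇒n19  emit P5@[39:41]
[42] read 'e'  n19⇒n6 (fail-walked)
[43] read 'c'  n6⇒n7  emit P3@[43:43]
[44] read 'd'  n7⇒n8
[45] read 'e'  n8⇒n9
[46] read 'd'  n9⇒n10  emit P1@[42:46]
[47] read 'a'  n10⇒n1 (fail-walked)
[48] read 'c'  n1⇒n2  emit P3@[48:48]
[49] read 'a'  n2⇒n3
[50] read 'd'  n3⇒n4
[51] read 'b'  n4⇒n5  emit P0@[47:51]

Matches: [[2,3],[3,4],[6,3],[7,4],[9,3],[10,4],[12,3],[13,4],[18,3],[19,4],[21,3],[22,4],[28,2],[28,6],[30,5],[31,3],[33,3],[36,1],[37,3],[38,4],[39,6],[41,5],[43,3],[46,1],[48,3],[51,0]]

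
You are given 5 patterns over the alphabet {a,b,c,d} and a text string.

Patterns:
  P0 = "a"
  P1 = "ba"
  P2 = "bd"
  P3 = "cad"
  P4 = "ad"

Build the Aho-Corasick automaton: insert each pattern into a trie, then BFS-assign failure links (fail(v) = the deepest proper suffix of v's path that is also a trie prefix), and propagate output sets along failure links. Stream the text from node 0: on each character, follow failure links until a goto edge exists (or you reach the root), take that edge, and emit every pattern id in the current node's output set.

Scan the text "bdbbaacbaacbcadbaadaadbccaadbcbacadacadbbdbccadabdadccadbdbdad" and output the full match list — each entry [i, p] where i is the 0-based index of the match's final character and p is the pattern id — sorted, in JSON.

Construct AC machine:
Trie (insert patterns):
  n0 'ε': a→1 b→2 c→5
  n1 'a': d→8  [P0 ends]
  n2 'b': a→3 d→4
  n3 'ba': ·  [P1 ends]
  n4 'bd': ·  [P2 ends]
  n5 'c': a→6
  n6 'ca': d→7
  n7 'cad': ·  [P3 ends]
  n8 'ad': ·  [P4 ends]

Failure links (BFS by depth):
  n1('a'): parent n0 fail=0; on 'a' 0 → fail=0;  out {0}∪∅={0}
  n2('b'): parent n0 fail=0; on 'b' 0 → fail=0;  out ∅∪∅=∅
  n5('c'): parent n0 fail=0; on 'c' 0 → fail=0;  out ∅∪∅=∅
  n3('ba'): parent n2 fail=0; on 'a' 0 → fail=1;  out {1}∪{0}={0,1}
  n4('bd'): parent n2 fail=0; on 'd' 0 → fail=0;  out {2}∪∅={2}
  n6('ca'): parent n5 fail=0; on 'a' 0 → fail=1;  out ∅∪{0}={0}
  n8('ad'): parent n1 fail=0; on 'd' 0 → fail=0;  out {4}∪∅={4}
  n7('cad'): parent n6 fail=1; on 'd' 1 → fail=8;  out {3}∪{4}={3,4}

Scan:
[0] read 'b'  n0⇒n2
[1] read 'd'  n2⇒n4  emit P2@[0:1]
[2] read 'b'  n4⇒n2 (fail-walked)
[3] read 'b'  n2⇒n2 (fail-walked)
[4] read 'a'  n2⇒n3  emit P0@[4:4],P1@[3:4]
[5] read 'a'  n3⇒n1 (fail-walked)  emit P0@[5:5]
[6] read 'c'  n1⇒n5 (fail-walked)
[7] read 'b'  n5⇒n2 (fail-walked)
[8] read 'a'  n2⇒n3  emit P0@[8:8],P1@[7:8]
[9] read 'a'  n3⇒n1 (fail-walked)  emit P0@[9:9]
[10] read 'c'  n1⇒n5 (fail-walked)
[11] read 'b'  n5⇒n2 (fail-walked)
[12] read 'c'  n2⇒n5 (fail-walked)
[13] read 'a'  n5⇒n6  emit P0@[13:13]
[14] read 'd'  n6⇒n7  emit P3@[12:14],P4@[13:14]
[15] read 'b'  n7⇒n2 (fail-walked)
[16] read 'a'  n2⇒n3  emit P0@[16:16],P1@[15:16]
[17] read 'a'  n3⇒n1 (fail-walked)  emit P0@[17:17]
[18] read 'd'  n1⇒n8  emit P4@[17:18]
[19] read 'a'  n8⇒n1 (fail-walked)  emit P0@[19:19]
[20] read 'a'  n1⇒n1 (fail-walked)  emit P0@[20:20]
[21] read 'd'  n1⇒n8  emit P4@[20:21]
[22] read 'b'  n8⇒n2 (fail-walked)
[23] read 'c'  n2⇒n5 (fail-walked)
[24] read 'c'  n5⇒n5 (fail-walked)
[25] read 'a'  n5⇒n6  emit P0@[25:25]
[26] read 'a'  n6⇒n1 (fail-walked)  emit P0@[26:26]
[27] read 'd'  n1⇒n8  emit P4@[26:27]
[28] read 'b'  n8⇒n2 (fail-walked)
[29] read 'c'  n2⇒n5 (fail-walked)
[30] read 'b'  n5⇒n2 (fail-walked)
[31] read 'a'  n2⇒n3  emit P0@[31:31],P1@[30:31]
[32] read 'c'  n3⇒n5 (fail-walked)
[33] read 'a'  n5⇒n6  emit P0@[33:33]
[34] read 'd'  n6⇒n7  emit P3@[32:34],P4@[33:34]
[35] read 'a'  n7⇒n1 (fail-walked)  emit P0@[35:35]
[36] read 'c'  n1⇒n5 (fail-walked)
[37] read 'a'  n5⇒n6  emit P0@[37:37]
[38] read 'd'  n6⇒n7  emit P3@[36:38],P4@[37:38]
[39] read 'b'  n7⇒n2 (fail-walked)
[40] read 'b'  n2⇒n2 (fail-walked)
[41] read 'd'  n2⇒n4  emit P2@[40:41]
[42] read 'b'  n4⇒n2 (fail-walked)
[43] read 'c'  n2⇒n5 (fail-walked)
[44] read 'c'  n5⇒n5 (fail-walked)
[45] read 'a'  n5⇒n6  emit P0@[45:45]
[46] read 'd'  n6⇒n7  emit P3@[44:46],P4@[45:46]
[47] read 'a'  n7⇒n1 (fail-walked)  emit P0@[47:47]
[48] read 'b'  n1⇒n2 (fail-walked)
[49] read 'd'  n2⇒n4  emit P2@[48:49]
[50] read 'a'  n4⇒n1 (fail-walked)  emit P0@[50:50]
[51] read 'd'  n1⇒n8  emit P4@[50:51]
[52] read 'c'  n8⇒n5 (fail-walked)
[53] read 'c'  n5⇒n5 (fail-walked)
[54] read 'a'  n5⇒n6  emit P0@[54:54]
[55] read 'd'  n6⇒n7  emit P3@[53:55],P4@[54:55]
[56] read 'b'  n7⇒n2 (fail-walked)
[57] read 'd'  n2⇒n4  emit P2@[56:57]
[58] read 'b'  n4⇒n2 (fail-walked)
[59] read 'd'  n2⇒n4  emit P2@[58:59]
[60] read 'a'  n4⇒n1 (fail-walked)  emit P0@[60:60]
[61] read 'd'  n1⇒n8  emit P4@[60:61]

All matches (sorted): [[1,2],[4,0],[4,1],[5,0],[8,0],[8,1],[9,0],[13,0],[14,3],[14,4],[16,0],[16,1],[17,0],[18,4],[19,0],[20,0],[21,4],[25,0],[26,0],[27,4],[31,0],[31,1],[33,0],[34,3],[34,4],[35,0],[37,0],[38,3],[38,4],[41,2],[45,0],[46,3],[46,4],[47,0],[49,2],[50,0],[51,4],[54,0],[55,3],[55,4],[57,2],[59,2],[60,0],[61,4]]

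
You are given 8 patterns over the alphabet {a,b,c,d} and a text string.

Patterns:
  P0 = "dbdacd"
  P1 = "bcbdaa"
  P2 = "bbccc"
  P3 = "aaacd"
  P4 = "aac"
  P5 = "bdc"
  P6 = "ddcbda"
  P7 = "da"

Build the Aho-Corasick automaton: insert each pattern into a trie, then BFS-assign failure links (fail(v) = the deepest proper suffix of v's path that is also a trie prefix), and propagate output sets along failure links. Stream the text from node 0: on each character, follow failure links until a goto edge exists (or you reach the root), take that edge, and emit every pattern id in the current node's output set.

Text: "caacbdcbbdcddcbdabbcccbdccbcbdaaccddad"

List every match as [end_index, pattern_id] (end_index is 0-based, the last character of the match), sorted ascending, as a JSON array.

Build:
Trie nodes:
  n0 'ε': a→17 b→7 d→1
  n1 'd': a→30 b→2 d→25
  n2 'db': d→3
  n3 'dbd': a→4
  n4 'dbda': c→5
  n5 'dbdac': d→6
  n6 'dbdacd': ·  [P0 ends]
  n7 'b': b→13 c→8 d→23
  n8 'bc': b→9
  n9 'bcb': d→10
  n10 'bcbd': a→11
  n11 'bcbda': a→12
  n12 'bcbdaa': ·  [P1 ends]
  n13 'bb': c→14
  n14 'bbc': c→15
  n15 'bbcc': c→16
  n16 'bbccc': ·  [P2 ends]
  n17 'a': a→18
  n18 'aa': a→19 c→22
  n19 'aaa': c→20
  n20 'aaac': d→21
  n21 'aaacd': ·  [P3 ends]
  n22 'aac': ·  [P4 ends]
  n23 'bd': c→24
  n24 'bdc': ·  [P5 ends]
  n25 'dd': c→26
  n26 'ddc': b→27
  n27 'ddcb': d→28
  n28 'ddcbd': a→29
  n29 'ddcbda': ·  [P6 ends]
  n30 'da': ·  [P7 ends]

BFS fail/out derivation:
  n1('d'): parent n0 fail=0; on 'd' 0 → fail=0;  out ∅∪∅=∅
  n7('b'): parent n0 fail=0; on 'b' 0 → fail=0;  out ∅∪∅=∅
  n17('a'): parent n0 fail=0; on 'a' 0 → fail=0;  out ∅∪∅=∅
  n2('db'): parent n1 fail=0; on 'b' 0 → fail=7;  out ∅∪∅=∅
  n8('bc'): parent n7 fail=0; on 'c' 0 → fail=0;  out ∅∪∅=∅
  n13('bb'): parent n7 fail=0; on 'b' 0 → fail=7;  out ∅∪∅=∅
  n18('aa'): parent n17 fail=0; on 'a' 0 → fail=17;  out ∅∪∅=∅
  n23('bd'): parent n7 fail=0; on 'd' 0 → fail=1;  out ∅∪∅=∅
  n25('dd'): parent n1 fail=0; on 'd' 0 → fail=1;  out ∅∪∅=∅
  n30('da'): parent n1 fail=0; on 'a' 0 → fail=17;  out {7}∪∅={7}
  n3('dbd'): parent n2 fail=7; on 'd' 7 → fail=23;  out ∅∪∅=∅
  n9('bcb'): parent n8 fail=0; on 'b' 0 → fail=7;  out ∅∪∅=∅
  n14('bbc'): parent n13 fail=7; on 'c' 7 → fail=8;  out ∅∪∅=∅
  n19('aaa'): parent n18 fail=17; on 'a' 17 → fail=18;  out ∅∪∅=∅
  n22('aac'): parent n18 fail=17; on 'c' 17→0 → fail=0;  out {4}∪∅={4}
  n24('bdc'): parent n23 fail=1; on 'c' 1→0 → fail=0;  out {5}∪∅={5}
  n26('ddc'): parent n25 fail=1; on 'c' 1→0 → fail=0;  out ∅∪∅=∅
  n4('dbda'): parent n3 fail=23; on 'a' 23→1 → fail=30;  out ∅∪{7}={7}
  n10('bcbd'): parent n9 fail=7; on 'd' 7 → fail=23;  out ∅∪∅=∅
  n15('bbcc'): parent n14 fail=8; on 'c' 8→0 → fail=0;  out ∅∪∅=∅
  n20('aaac'): parent n19 fail=18; on 'c' 18 → fail=22;  out ∅∪{4}={4}
  n27('ddcb'): parent n26 fail=0; on 'b' 0 → fail=7;  out ∅∪∅=∅
  n5('dbdac'): parent n4 fail=30; on 'c' 30→17→0 → fail=0;  out ∅∪∅=∅
  n11('bcbda'): parent n10 fail=23; on 'a' 23→1 → fail=30;  out ∅∪{7}={7}
  n16('bbccc'): parent n15 fail=0; on 'c' 0 → fail=0;  out {2}∪∅={2}
  n21('aaacd'): parent n20 fail=22; on 'd' 22→0 → fail=1;  out {3}∪∅={3}
  n28('ddcbd'): parent n27 fail=7; on 'd' 7 → fail=23;  out ∅∪∅=∅
  n6('dbdacd'): parent n5 fail=0; on 'd' 0 → fail=1;  out {0}∪∅={0}
  n12('bcbdaa'): parent n11 fail=30; on 'a' 30→17 → fail=18;  out {1}∪∅={1}
  n29('ddcbda'): parent n28 fail=23; on 'a' 23→1 → fail=30;  out {6}∪{7}={6,7}

Run:
i=0 'c': node 0→0
i=1 'a': node 0→17
i=2 'a': node 17→18
i=3 'c': node 18→22  → match P4@[1:3]
i=4 'b': node 22→7 (via fail)
i=5 'd': node 7→23
i=6 'c': node 23→24  → match P5@[4:6]
i=7 'b': node 24→7 (via fail)
i=8 'b': node 7→13
i=9 'd': node 13→23 (via fail)
i=10 'c': node 23→24  → match P5@[8:10]
i=11 'd': node 24→1 (via fail)
i=12 'd': node 1→25
i=13 'c': node 25→26
i=14 'b': node 26→27
i=15 'd': node 27→28
i=16 'a': node 28→29  → match P6@[11:16],P7@[15:16]
i=17 'b': node 29→7 (via fail)
i=18 'b': node 7→13
i=19 'c': node 13→14
i=20 'c': node 14→15
i=21 'c': node 15→16  → match P2@[17:21]
i=22 'b': node 16→7 (via fail)
i=23 'd': node 7→23
i=24 'c': node 23→24  → match P5@[22:24]
i=25 'c': node 24→0 (via fail)
i=26 'b': node 0→7
i=27 'c': node 7→8
i=28 'b': node 8→9
i=29 'd': node 9→10
i=30 'a': node 10→11  → match P7@[29:30]
i=31 'a': node 11→12  → match P1@[26:31]
i=32 'c': node 12→22 (via fail)  → match P4@[30:32]
i=33 'c': node 22→0 (via fail)
i=34 'd': node 0→1
i=35 'd': node 1→25
i=36 'a': node 25→30 (via fail)  → match P7@[35:36]
i=37 'd': node 30→1 (via fail)

Matches: [[3,4],[6,5],[10,5],[16,6],[16,7],[21,2],[24,5],[30,7],[31,1],[32,4],[36,7]]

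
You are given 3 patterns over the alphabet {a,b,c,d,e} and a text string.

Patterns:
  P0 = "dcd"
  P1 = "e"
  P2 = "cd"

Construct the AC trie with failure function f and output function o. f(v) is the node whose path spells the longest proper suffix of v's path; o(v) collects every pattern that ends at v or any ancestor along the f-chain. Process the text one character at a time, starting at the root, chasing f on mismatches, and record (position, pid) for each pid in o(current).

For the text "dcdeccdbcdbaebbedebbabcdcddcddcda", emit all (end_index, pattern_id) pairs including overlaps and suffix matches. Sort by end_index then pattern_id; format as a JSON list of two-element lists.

Build automaton:
Trie (insert patterns):
  n0 'ε': c→5 d→1 e→4
  n1 'd': c→2
  n2 'dc': d→3
  n3 'dcd': ·  ←P0
  n4 'e': ·  ←P1
  n5 'c': d→6
  n6 'cd': ·  ←P2

Failure links (BFS by depth):
  n1('d'): parent n0 fail=0; on 'd' 0 → fail=0;  out ∅∪∅=∅
  n4('e'): parent n0 fail=0; on 'e' 0 → fail=0;  out {1}∪∅={1}
  n5('c'): parent n0 fail=0; on 'c' 0 → fail=0;  out ∅∪∅=∅
  n2('dc'): parent n1 fail=0; on 'c' 0 → fail=5;  out ∅∪∅=∅
  n6('cd'): parent n5 fail=0; on 'd' 0 → fail=1;  out {2}∪∅={2}
  n3('dcd'): parent n2 fail=5; on 'd' 5 → fail=6;  out {0}∪{2}={0,2}

Run:
i=0 'd': node 0→1
i=1 'c': node 1→2
i=2 'd': node 2→3  emit P0@[0:2],P2@[1:2]
i=3 'e': node 3→4 (fail-walked)  emit P1@[3:3]
i=4 'c': node 4→5 (fail-walked)
i=5 'c': node 5→5 (fail-walked)
i=6 'd': node 5→6  emit P2@[5:6]
i=7 'b': node 6→0 (fail-walked)
i=8 'c': node 0→5
i=9 'd': node 5→6  emit P2@[8:9]
i=10 'b': node 6→0 (fail-walked)
i=11 'a': node 0→0
i=12 'e': node 0→4  emit P1@[12:12]
i=13 'b': node 4→0 (fail-walked)
i=14 'b': node 0→0
i=15 'e': node 0→4  emit P1@[15:15]
i=16 'd': node 4→1 (fail-walked)
i=17 'e': node 1→4 (fail-walked)  emit P1@[17:17]
i=18 'b': node 4→0 (fail-walked)
i=19 'b': node 0→0
i=20 'a': node 0→0
i=21 'b': node 0→0
i=22 'c': node 0→5
i=23 'd': node 5→6  emit P2@[22:23]
i=24 'c': node 6→2 (fail-walked)
i=25 'd': node 2→3  emit P0@[23:25],P2@[24:25]
i=26 'd': node 3→1 (fail-walked)
i=27 'c': node 1→2
i=28 'd': node 2→3  emit P0@[26:28],P2@[27:28]
i=29 'd': node 3→1 (fail-walked)
i=30 'c': node 1→2
i=31 'd': node 2→3  emit P0@[29:31],P2@[30:31]
i=32 'a': node 3→0 (fail-walked)

Matches: [[2,0],[2,2],[3,1],[6,2],[9,2],[12,1],[15,1],[17,1],[23,2],[25,0],[25,2],[28,0],[28,2],[31,0],[31,2]]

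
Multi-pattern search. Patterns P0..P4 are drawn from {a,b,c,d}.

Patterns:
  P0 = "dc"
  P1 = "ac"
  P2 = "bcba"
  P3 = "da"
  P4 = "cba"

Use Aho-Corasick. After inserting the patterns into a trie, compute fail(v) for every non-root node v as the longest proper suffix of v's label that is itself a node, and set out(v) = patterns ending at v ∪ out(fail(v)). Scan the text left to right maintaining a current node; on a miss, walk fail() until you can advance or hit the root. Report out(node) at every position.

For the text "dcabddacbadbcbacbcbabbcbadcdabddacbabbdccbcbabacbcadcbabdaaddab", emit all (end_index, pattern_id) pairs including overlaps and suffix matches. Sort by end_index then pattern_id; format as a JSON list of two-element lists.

Construct AC machine:
Trie nodes:
  0='ε' goto a→3 b→5 c→10 d→1
  1='d' goto a→9 c→2
  2='dc' goto ·  ←P0
  3='a' goto c→4
  4='ac' goto ·  ←P1
  5='b' goto c→6
  6='bc' goto b→7
  7='bcb' goto a→8
  8='bcba' goto ·  ←P2
  9='da' goto ·  ←P3
  10='c' goto b→11
  11='cb' goto a→12
  12='cba' goto ·  ←P4

Failure links (BFS by depth):
  n1('d'): parent n0 fail=0; on 'd' 0 → fail=0;  out ∅∪∅=∅
  n3('a'): parent n0 fail=0; on 'a' 0 → fail=0;  out ∅∪∅=∅
  n5('b'): parent n0 fail=0; on 'b' 0 → fail=0;  out ∅∪∅=∅
  n10('c'): parent n0 fail=0; on 'c' 0 → fail=0;  out ∅∪∅=∅
  n2('dc'): parent n1 fail=0; on 'c' 0 → fail=10;  out {0}∪∅={0}
  n4('ac'): parent n3 fail=0; on 'c' 0 → fail=10;  out {1}∪∅={1}
  n6('bc'): parent n5 fail=0; on 'c' 0 → fail=10;  out ∅∪∅=∅
  n9('da'): parent n1 fail=0; on 'a' 0 → fail=3;  out {3}∪∅={3}
  n11('cb'): parent n10 fail=0; on 'b' 0 → fail=5;  out ∅∪∅=∅
  n7('bcb'): parent n6 fail=10; on 'b' 10 → fail=11;  out ∅∪∅=∅
  n12('cba'): parent n11 fail=5; on 'a' 5→0 → fail=3;  out {4}∪∅={4}
  n8('bcba'): parent n7 fail=11; on 'a' 11 → fail=12;  out {2}∪{4}={2,4}

Text stream:
i=0 'd': node 0→1
i=1 'c': node 1→2  ** P0@[0:1]
i=2 'a': node 2→3 ·f
i=3 'b': node 3→5 ·f
i=4 'd': node 5→1 ·f
i=5 'd': node 1→1 ·f
i=6 'a': node 1→9  ** P3@[5:6]
i=7 'c': node 9→4 ·f  ** P1@[6:7]
i=8 'b': node 4→11 ·f
i=9 'a': node 11→12  ** P4@[7:9]
i=10 'd': node 12→1 ·f
i=11 'b': node 1→5 ·f
i=12 'c': node 5→6
i=13 'b': node 6→7
i=14 'a': node 7→8  ** P2@[11:14],P4@[12:14]
i=15 'c': node 8→4 ·f  ** P1@[14:15]
i=16 'b': node 4→11 ·f
i=17 'c': node 11→6 ·f
i=18 'b': node 6→7
i=19 'a': node 7→8  ** P2@[16:19],P4@[17:19]
i=20 'b': node 8→5 ·f
i=21 'b': node 5→5 ·f
i=22 'c': node 5→6
i=23 'b': node 6→7
i=24 'a': node 7→8  ** P2@[21:24],P4@[22:24]
i=25 'd': node 8→1 ·f
i=26 'c': node 1→2  ** P0@[25:26]
i=27 'd': node 2→1 ·f
i=28 'a': node 1→9  ** P3@[27:28]
i=29 'b': node 9→5 ·f
i=30 'd': node 5→1 ·f
i=31 'd': node 1→1 ·f
i=32 'a': node 1→9  ** P3@[31:32]
i=33 'c': node 9→4 ·f  ** P1@[32:33]
i=34 'b': node 4→11 ·f
i=35 'a': node 11→12  ** P4@[33:35]
i=36 'b': node 12→5 ·f
i=37 'b': node 5→5 ·f
i=38 'd': node 5→1 ·f
i=39 'c': node 1→2  ** P0@[38:39]
i=40 'c': node 2→10 ·f
i=41 'b': node 10→11
i=42 'c': node 11→6 ·f
i=43 'b': node 6→7
i=44 'a': node 7→8  ** P2@[41:44],P4@[42:44]
i=45 'b': node 8→5 ·f
i=46 'a': node 5→3 ·f
i=47 'c': node 3→4  ** P1@[46:47]
i=48 'b': node 4→11 ·f
i=49 'c': node 11→6 ·f
i=50 'a': node 6→3 ·f
i=51 'd': node 3→1 ·f
i=52 'c': node 1→2  ** P0@[51:52]
i=53 'b': node 2→11 ·f
i=54 'a': node 11→12  ** P4@[52:54]
i=55 'b': node 12→5 ·f
i=56 'd': node 5→1 ·f
i=57 'a': node 1→9  ** P3@[56:57]
i=58 'a': node 9→3 ·f
i=59 'd': node 3→1 ·f
i=60 'd': node 1→1 ·f
i=61 'a': node 1→9  ** P3@[60:61]
i=62 'b': node 9→5 ·f

All matches (sorted): [[1,0],[6,3],[7,1],[9,4],[14,2],[14,4],[15,1],[19,2],[19,4],[24,2],[24,4],[26,0],[28,3],[32,3],[33,1],[35,4],[39,0],[44,2],[44,4],[47,1],[52,0],[54,4],[57,3],[61,3]]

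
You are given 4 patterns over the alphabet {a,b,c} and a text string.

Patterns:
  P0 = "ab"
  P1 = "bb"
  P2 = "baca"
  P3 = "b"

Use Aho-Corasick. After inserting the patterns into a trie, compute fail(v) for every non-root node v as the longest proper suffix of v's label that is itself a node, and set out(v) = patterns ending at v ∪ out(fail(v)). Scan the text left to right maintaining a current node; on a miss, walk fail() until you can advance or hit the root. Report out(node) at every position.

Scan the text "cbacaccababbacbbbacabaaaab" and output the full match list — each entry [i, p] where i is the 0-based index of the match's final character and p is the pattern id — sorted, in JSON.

Build:
Trie nodes:
  n0 'ε': a→1 b→3
  n1 'a': b→2
  n2 'ab': ·  [P0 ends]
  n3 'b': a→5 b→4  [P3 ends]
  n4 'bb': ·  [P1 ends]
  n5 'ba': c→6
  n6 'bac': a→7
  n7 'baca': ·  [P2 ends]

BFS fail/out derivation:
  fail(1) 'a': from fail(0)=0 chase 'a': 0 ⇒ 0;  out=∅∪out(0)=∅
  fail(3) 'b': from fail(0)=0 chase 'b': 0 ⇒ 0;  out={3}∪out(0)={3}
  fail(2) 'ab': from fail(1)=0 chase 'b': 0 ⇒ 3;  out={0}∪out(3)={0,3}
  fail(4) 'bb': from fail(3)=0 chase 'b': 0 ⇒ 3;  out={1}∪out(3)={1,3}
  fail(5) 'ba': from fail(3)=0 chase 'a': 0 ⇒ 1;  out=∅∪out(1)=∅
  fail(6) 'bac': from fail(5)=1 chase 'c': 1→0 ⇒ 0;  out=∅∪out(0)=∅
  fail(7) 'baca': from fail(6)=0 chase 'a': 0 ⇒ 1;  out={2}∪out(1)={2}

Scan:
[0] read 'c'  n0⇒n0
[1] read 'b'  n0⇒n3  emit P3@[1:1]
[2] read 'a'  n3⇒n5
[3] read 'c'  n5⇒n6
[4] read 'a'  n6⇒n7  emit P2@[1:4]
[5] read 'c'  n7⇒n0 (fail-walked)
[6] read 'c'  n0⇒n0
[7] read 'a'  n0⇒n1
[8] read 'b'  n1⇒n2  emit P0@[7:8],P3@[8:8]
[9] read 'a'  n2⇒n5 (fail-walked)
[10] read 'b'  n5⇒n2 (fail-walked)  emit P0@[9:10],P3@[10:10]
[11] read 'b'  n2⇒n4 (fail-walked)  emit P1@[10:11],P3@[11:11]
[12] read 'a'  n4⇒n5 (fail-walked)
[13] read 'c'  n5⇒n6
[14] read 'b'  n6⇒n3 (fail-walked)  emit P3@[14:14]
[15] read 'b'  n3⇒n4  emit P1@[14:15],P3@[15:15]
[16] read 'b'  n4⇒n4 (fail-walked)  emit P1@[15:16],P3@[16:16]
[17] read 'a'  n4⇒n5 (fail-walked)
[18] read 'c'  n5⇒n6
[19] read 'a'  n6⇒n7  emit P2@[16:19]
[20] read 'b'  n7⇒n2 (fail-walked)  emit P0@[19:20],P3@[20:20]
[21] read 'a'  n2⇒n5 (fail-walked)
[22] read 'a'  n5⇒n1 (fail-walked)
[23] read 'a'  n1⇒n1 (fail-walked)
[24] read 'a'  n1⇒n1 (fail-walked)
[25] read 'b'  n1⇒n2  emit P0@[24:25],P3@[25:25]

All matches (sorted): [[1,3],[4,2],[8,0],[8,3],[10,0],[10,3],[11,1],[11,3],[14,3],[15,1],[15,3],[16,1],[16,3],[19,2],[20,0],[20,3],[25,0],[25,3]]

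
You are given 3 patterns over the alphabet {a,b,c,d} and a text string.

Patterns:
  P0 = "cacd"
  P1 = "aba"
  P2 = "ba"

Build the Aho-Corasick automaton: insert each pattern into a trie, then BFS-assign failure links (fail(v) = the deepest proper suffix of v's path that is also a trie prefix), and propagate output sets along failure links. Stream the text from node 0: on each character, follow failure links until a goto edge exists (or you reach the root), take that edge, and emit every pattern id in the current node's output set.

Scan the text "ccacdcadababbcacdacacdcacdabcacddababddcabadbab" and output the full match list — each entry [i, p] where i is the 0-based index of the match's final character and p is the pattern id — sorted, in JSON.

Build:
Trie (insert patterns):
  n0 'ε': a→5 b→8 c→1
  n1 'c': a→2
  n2 'ca': c→3
  n3 'cac': d→4
  n4 'cacd': ·  ←P0
  n5 'a': b→6
  n6 'ab': a→7
  n7 'aba': ·  ←P1
  n8 'b': a→9
  n9 'ba': ·  ←P2

BFS fail/out derivation:
  fail(1) 'c': from fail(0)=0 chase 'c': 0 ⇒ 0;  out=∅∪out(0)=∅
  fail(5) 'a': from fail(0)=0 chase 'a': 0 ⇒ 0;  out=∅∪out(0)=∅
  fail(8) 'b': from fail(0)=0 chase 'b': 0 ⇒ 0;  out=∅∪out(0)=∅
  fail(2) 'ca': from fail(1)=0 chase 'a': 0 ⇒ 5;  out=∅∪out(5)=∅
  fail(6) 'ab': from fail(5)=0 chase 'b': 0 ⇒ 8;  out=∅∪out(8)=∅
  fail(9) 'ba': from fail(8)=0 chase 'a': 0 ⇒ 5;  out={2}∪out(5)={2}
  fail(3) 'cac': from fail(2)=5 chase 'c': 5→0 ⇒ 1;  out=∅∪out(1)=∅
  fail(7) 'aba': from fail(6)=8 chase 'a': 8 ⇒ 9;  out={1}∪out(9)={1,2}
  fail(4) 'cacd': from fail(3)=1 chase 'd': 1→0 ⇒ 0;  out={0}∪out(0)={0}

Text stream:
[0] read 'c'  n0⇒n1
[1] read 'c'  n1⇒n1 (via fail)
[2] read 'a'  n1⇒n2
[3] read 'c'  n2⇒n3
[4] read 'd'  n3⇒n4  ** P0@[1:4]
[5] read 'c'  n4⇒n1 (via fail)
[6] read 'a'  n1⇒n2
[7] read 'd'  n2⇒n0 (via fail)
[8] read 'a'  n0⇒n5
[9] read 'b'  n5⇒n6
[10] read 'a'  n6⇒n7  ** P1@[8:10],P2@[9:10]
[11] read 'b'  n7⇒n6 (via fail)
[12] read 'b'  n6⇒n8 (via fail)
[13] read 'c'  n8⇒n1 (via fail)
[14] read 'a'  n1⇒n2
[15] read 'c'  n2⇒n3
[16] read 'd'  n3⇒n4  ** P0@[13:16]
[17] read 'a'  n4⇒n5 (via fail)
[18] read 'c'  n5⇒n1 (via fail)
[19] read 'a'  n1⇒n2
[20] read 'c'  n2⇒n3
[21] read 'd'  n3⇒n4  ** P0@[18:21]
[22] read 'c'  n4⇒n1 (via fail)
[23] read 'a'  n1⇒n2
[24] read 'c'  n2⇒n3
[25] read 'd'  n3⇒n4  ** P0@[22:25]
[26] read 'a'  n4⇒n5 (via fail)
[27] read 'b'  n5⇒n6
[28] read 'c'  n6⇒n1 (via fail)
[29] read 'a'  n1⇒n2
[30] read 'c'  n2⇒n3
[31] read 'd'  n3⇒n4  ** P0@[28:31]
[32] read 'd'  n4⇒n0 (via fail)
[33] read 'a'  n0⇒n5
[34] read 'b'  n5⇒n6
[35] read 'a'  n6⇒n7  ** P1@[33:35],P2@[34:35]
[36] read 'b'  n7⇒n6 (via fail)
[37] read 'd'  n6⇒n0 (via fail)
[38] read 'd'  n0⇒n0
[39] read 'c'  n0⇒n1
[40] read 'a'  n1⇒n2
[41] read 'b'  n2⇒n6 (via fail)
[42] read 'a'  n6⇒n7  ** P1@[40:42],P2@[41:42]
[43] read 'd'  n7⇒n0 (via fail)
[44] read 'b'  n0⇒n8
[45] read 'a'  n8⇒n9  ** P2@[44:45]
[46] read 'b'  n9⇒n6 (via fail)

Result: [[4,0],[10,1],[10,2],[16,0],[21,0],[25,0],[31,0],[35,1],[35,2],[42,1],[42,2],[45,2]]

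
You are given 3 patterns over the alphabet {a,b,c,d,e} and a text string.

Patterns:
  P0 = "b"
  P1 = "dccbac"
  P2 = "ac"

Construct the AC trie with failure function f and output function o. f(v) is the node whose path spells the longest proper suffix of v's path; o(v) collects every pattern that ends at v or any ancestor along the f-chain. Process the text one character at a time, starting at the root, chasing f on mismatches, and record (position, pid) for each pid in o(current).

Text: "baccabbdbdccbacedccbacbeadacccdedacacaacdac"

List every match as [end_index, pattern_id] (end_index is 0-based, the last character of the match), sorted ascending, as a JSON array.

Build:
Trie nodes:
  0='ε' goto a→8 b→1 d→2
  1='b' goto ·  ←P0
  2='d' goto c→3
  3='dc' goto c→4
  4='dcc' goto b→5
  5='dccb' goto a→6
  6='dccba' goto c→7
  7='dccbac' goto ·  ←P1
  8='a' goto c→9
  9='ac' goto ·  ←P2

BFS fail/out derivation:
  fail(1) 'b': from fail(0)=0 chase 'b': 0 ⇒ 0;  out={0}∪out(0)={0}
  fail(2) 'd': from fail(0)=0 chase 'd': 0 ⇒ 0;  out=∅∪out(0)=∅
  fail(8) 'a': from fail(0)=0 chase 'a': 0 ⇒ 0;  out=∅∪out(0)=∅
  fail(3) 'dc': from fail(2)=0 chase 'c': 0 ⇒ 0;  out=∅∪out(0)=∅
  fail(9) 'ac': from fail(8)=0 chase 'c': 0 ⇒ 0;  out={2}∪out(0)={2}
  fail(4) 'dcc': from fail(3)=0 chase 'c': 0 ⇒ 0;  out=∅∪out(0)=∅
  fail(5) 'dccb': from fail(4)=0 chase 'b': 0 ⇒ 1;  out=∅∪out(1)={0}
  fail(6) 'dccba': from fail(5)=1 chase 'a': 1→0 ⇒ 8;  out=∅∪out(8)=∅
  fail(7) 'dccbac': from fail(6)=8 chase 'c': 8 ⇒ 9;  out={1}∪out(9)={1,2}

Text stream:
pos 0 'b': at 1  ** P0@[0:0]
pos 1 'a': at 8 (via fail)
pos 2 'c': at 9  ** P2@[1:2]
pos 3 'c': at 0 (via fail)
pos 4 'a': at 8
pos 5 'b': at 1 (via fail)  ** P0@[5:5]
pos 6 'b': at 1 (via fail)  ** P0@[6:6]
pos 7 'd': at 2 (via fail)
pos 8 'b': at 1 (via fail)  ** P0@[8:8]
pos 9 'd': at 2 (via fail)
pos 10 'c': at 3
pos 11 'c': at 4
pos 12 'b': at 5  ** P0@[12:12]
pos 13 'a': at 6
pos 14 'c': at 7  ** P1@[9:14],P2@[13:14]
pos 15 'e': at 0 (via fail)
pos 16 'd': at 2
pos 17 'c': at 3
pos 18 'c': at 4
pos 19 'b': at 5  ** P0@[19:19]
pos 20 'a': at 6
pos 21 'c': at 7  ** P1@[16:21],P2@[20:21]
pos 22 'b': at 1 (via fail)  ** P0@[22:22]
pos 23 'e': at 0 (via fail)
pos 24 'a': at 8
pos 25 'd': at 2 (via fail)
pos 26 'a': at 8 (via fail)
pos 27 'c': at 9  ** P2@[26:27]
pos 28 'c': at 0 (via fail)
pos 29 'c': at 0
pos 30 'd': at 2
pos 31 'e': at 0 (via fail)
pos 32 'd': at 2
pos 33 'a': at 8 (via fail)
pos 34 'c': at 9  ** P2@[33:34]
pos 35 'a': at 8 (via fail)
pos 36 'c': at 9  ** P2@[35:36]
pos 37 'a': at 8 (via fail)
pos 38 'a': at 8 (via fail)
pos 39 'c': at 9  ** P2@[38:39]
pos 40 'd': at 2 (via fail)
pos 41 'a': at 8 (via fail)
pos 42 'c': at 9  ** P2@[41:42]

All matches (sorted): [[0,0],[2,2],[5,0],[6,0],[8,0],[12,0],[14,1],[14,2],[19,0],[21,1],[21,2],[22,0],[27,2],[34,2],[36,2],[39,2],[42,2]]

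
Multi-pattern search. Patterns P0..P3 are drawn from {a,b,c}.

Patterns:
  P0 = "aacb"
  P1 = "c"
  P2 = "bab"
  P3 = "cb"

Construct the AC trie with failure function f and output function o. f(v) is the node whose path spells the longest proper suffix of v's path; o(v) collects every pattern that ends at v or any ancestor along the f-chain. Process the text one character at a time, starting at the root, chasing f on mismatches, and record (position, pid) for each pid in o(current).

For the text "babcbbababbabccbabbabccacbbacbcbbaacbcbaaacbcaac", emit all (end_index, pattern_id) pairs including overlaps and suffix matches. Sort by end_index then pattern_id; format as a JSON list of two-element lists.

Construct AC machine:
Trie (insert patterns):
  n0 'ε': a→1 b→6 c→5
  n1 'a': a→2
  n2 'aa': c→3
  n3 'aac': b→4
  n4 'aacb': ·  ←P0
  n5 'c': b→9  ←P1
  n6 'b': a→7
  n7 'ba': b→8
  n8 'bab': ·  ←P2
  n9 'cb': ·  ←P3

BFS fail/out derivation:
  fail(1) 'a': from fail(0)=0 chase 'a': 0 ⇒ 0;  out=∅∪out(0)=∅
  fail(5) 'c': from fail(0)=0 chase 'c': 0 ⇒ 0;  out={1}∪out(0)={1}
  fail(6) 'b': from fail(0)=0 chase 'b': 0 ⇒ 0;  out=∅∪out(0)=∅
  fail(2) 'aa': from fail(1)=0 chase 'a': 0 ⇒ 1;  out=∅∪out(1)=∅
  fail(7) 'ba': from fail(6)=0 chase 'a': 0 ⇒ 1;  out=∅∪out(1)=∅
  fail(9) 'cb': from fail(5)=0 chase 'b': 0 ⇒ 6;  out={3}∪out(6)={3}
  fail(3) 'aac': from fail(2)=1 chase 'c': 1→0 ⇒ 5;  out=∅∪out(5)={1}
  fail(8) 'bab': from fail(7)=1 chase 'b': 1→0 ⇒ 6;  out={2}∪out(6)={2}
  fail(4) 'aacb': from fail(3)=5 chase 'b': 5 ⇒ 9;  out={0}∪out(9)={0,3}

Text stream:
[0] read 'b'  n0⇒n6
[1] read 'a'  n6⇒n7
[2] read 'b'  n7⇒n8  → match P2@[0:2]
[3] read 'c'  n8⇒n5 (fail-walked)  → match P1@[3:3]
[4] read 'b'  n5⇒n9  → match P3@[3:4]
[5] read 'b'  n9⇒n6 (fail-walked)
[6] read 'a'  n6⇒n7
[7] read 'b'  n7⇒n8  → match P2@[5:7]
[8] read 'a'  n8⇒n7 (fail-walked)
[9] read 'b'  n7⇒n8  → match P2@[7:9]
[10] read 'b'  n8⇒n6 (fail-walked)
[11] read 'a'  n6⇒n7
[12] read 'b'  n7⇒n8  → match P2@[10:12]
[13] read 'c'  n8⇒n5 (fail-walked)  → match P1@[13:13]
[14] read 'c'  n5⇒n5 (fail-walked)  → match P1@[14:14]
[15] read 'b'  n5⇒n9  → match P3@[14:15]
[16] read 'a'  n9⇒n7 (fail-walked)
[17] read 'b'  n7⇒n8  → match P2@[15:17]
[18] read 'b'  n8⇒n6 (fail-walked)
[19] read 'a'  n6⇒n7
[20] read 'b'  n7⇒n8  → match P2@[18:20]
[21] read 'c'  n8⇒n5 (fail-walked)  → match P1@[21:21]
[22] read 'c'  n5⇒n5 (fail-walked)  → match P1@[22:22]
[23] read 'a'  n5⇒n1 (fail-walked)
[24] read 'c'  n1⇒n5 (fail-walked)  → match P1@[24:24]
[25] read 'b'  n5⇒n9  → match P3@[24:25]
[26] read 'b'  n9⇒n6 (fail-walked)
[27] read 'a'  n6⇒n7
[28] read 'c'  n7⇒n5 (fail-walked)  → match P1@[28:28]
[29] read 'b'  n5⇒n9  → match P3@[28:29]
[30] read 'c'  n9⇒n5 (fail-walked)  → match P1@[30:30]
[31] read 'b'  n5⇒n9  → match P3@[30:31]
[32] read 'b'  n9⇒n6 (fail-walked)
[33] read 'a'  n6⇒n7
[34] read 'a'  n7⇒n2 (fail-walked)
[35] read 'c'  n2⇒n3  → match P1@[35:35]
[36] read 'b'  n3⇒n4  → match P0@[33:36],P3@[35:36]
[37] read 'c'  n4⇒n5 (fail-walked)  → match P1@[37:37]
[38] read 'b'  n5⇒n9  → match P3@[37:38]
[39] read 'a'  n9⇒n7 (fail-walked)
[40] read 'a'  n7⇒n2 (fail-walked)
[41] read 'a'  n2⇒n2 (fail-walked)
[42] read 'c'  n2⇒n3  → match P1@[42:42]
[43] read 'b'  n3⇒n4  → match P0@[40:43],P3@[42:43]
[44] read 'c'  n4⇒n5 (fail-walked)  → match P1@[44:44]
[45] read 'a'  n5⇒n1 (fail-walked)
[46] read 'a'  n1⇒n2
[47] read 'c'  n2⇒n3  → match P1@[47:47]

Result: [[2,2],[3,1],[4,3],[7,2],[9,2],[12,2],[13,1],[14,1],[15,3],[17,2],[20,2],[21,1],[22,1],[24,1],[25,3],[28,1],[29,3],[30,1],[31,3],[35,1],[36,0],[36,3],[37,1],[38,3],[42,1],[43,0],[43,3],[44,1],[47,1]]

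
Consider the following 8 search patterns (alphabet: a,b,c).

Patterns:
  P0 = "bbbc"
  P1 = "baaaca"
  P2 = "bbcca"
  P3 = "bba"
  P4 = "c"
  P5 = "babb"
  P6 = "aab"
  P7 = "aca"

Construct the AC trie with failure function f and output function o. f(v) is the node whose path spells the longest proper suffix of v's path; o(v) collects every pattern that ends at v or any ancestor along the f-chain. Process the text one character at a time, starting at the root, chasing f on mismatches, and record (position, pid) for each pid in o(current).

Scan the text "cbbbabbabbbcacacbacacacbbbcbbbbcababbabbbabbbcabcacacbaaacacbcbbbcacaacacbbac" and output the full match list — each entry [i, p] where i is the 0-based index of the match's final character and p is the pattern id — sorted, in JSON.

Build automaton:
Trie (insert patterns):
  n0 'ε': a→17 b→1 c→14
  n1 'b': a→5 b→2
  n2 'bb': a→13 b→3 c→10
  n3 'bbb': c→4
  n4 'bbbc': ·  [P0 ends]
  n5 'ba': a→6 b→15
  n6 'baa': a→7
  n7 'baaa': c→8
  n8 'baaac': a→9
  n9 'baaaca': ·  [P1 ends]
  n10 'bbc': c→11
  n11 'bbcc': a→12
  n12 'bbcca': ·  [P2 ends]
  n13 'bba': ·  [P3 ends]
  n14 'c': ·  [P4 ends]
  n15 'bab': b→16
  n16 'babb': ·  [P5 ends]
  n17 'a': a→18 c→20
  n18 'aa': b→19
  n19 'aab': ·  [P6 ends]
  n20 'ac': a→21
  n21 'aca': ·  [P7 ends]

BFS fail/out derivation:
  n1('b'): parent n0 fail=0; on 'b' 0 → fail=0;  out ∅∪∅=∅
  n14('c'): parent n0 fail=0; on 'c' 0 → fail=0;  out {4}∪∅={4}
  n17('a'): parent n0 fail=0; on 'a' 0 → fail=0;  out ∅∪∅=∅
  n2('bb'): parent n1 fail=0; on 'b' 0 → fail=1;  out ∅∪∅=∅
  n5('ba'): parent n1 fail=0; on 'a' 0 → fail=17;  out ∅∪∅=∅
  n18('aa'): parent n17 fail=0; on 'a' 0 → fail=17;  out ∅∪∅=∅
  n20('ac'): parent n17 fail=0; on 'c' 0 → fail=14;  out ∅∪{4}={4}
  n3('bbb'): parent n2 fail=1; on 'b' 1 → fail=2;  out ∅∪∅=∅
  n6('baa'): parent n5 fail=17; on 'a' 17 → fail=18;  out ∅∪∅=∅
  n10('bbc'): parent n2 fail=1; on 'c' 1→0 → fail=14;  out ∅∪{4}={4}
  n13('bba'): parent n2 fail=1; on 'a' 1 → fail=5;  out {3}∪∅={3}
  n15('bab'): parent n5 fail=17; on 'b' 17→0 → fail=1;  out ∅∪∅=∅
  n19('aab'): parent n18 fail=17; on 'b' 17→0 → fail=1;  out {6}∪∅={6}
  n21('aca'): parent n20 fail=14; on 'a' 14→0 → fail=17;  out {7}∪∅={7}
  n4('bbbc'): parent n3 fail=2; on 'c' 2 → fail=10;  out {0}∪{4}={0,4}
  n7('baaa'): parent n6 fail=18; on 'a' 18→17 → fail=18;  out ∅∪∅=∅
  n11('bbcc'): parent n10 fail=14; on 'c' 14→0 → fail=14;  out ∅∪{4}={4}
  n16('babb'): parent n15 fail=1; on 'b' 1 → fail=2;  out {5}∪∅={5}
  n8('baaac'): parent n7 fail=18; on 'c' 18→17 → fail=20;  out ∅∪{4}={4}
  n12('bbcca'): parent n11 fail=14; on 'a' 14→0 → fail=17;  out {2}∪∅={2}
  n9('baaaca'): parent n8 fail=20; on 'a' 20 → fail=21;  out {1}∪{7}={1,7}

Text stream:
i=0 'c': node 0→14  → match P4@[0:0]
i=1 'b': node 14→1 (via fail)
i=2 'b': node 1→2
i=3 'b': node 2→3
i=4 'a': node 3→13 (via fail)  → match P3@[2:4]
i=5 'b': node 13→15 (via fail)
i=6 'b': node 15→16  → match P5@[3:6]
i=7 'a': node 16→13 (via fail)  → match P3@[5:7]
i=8 'b': node 13→15 (via fail)
i=9 'b': node 15→16  → match P5@[6:9]
i=10 'b': node 16→3 (via fail)
i=11 'c': node 3→4  → match P0@[8:11],P4@[11:11]
i=12 'a': node 4→17 (via fail)
i=13 'c': node 17→20  → match P4@[13:13]
i=14 'a': node 20→21  → match P7@[12:14]
i=15 'c': node 21→20 (via fail)  → match P4@[15:15]
i=16 'b': node 20→1 (via fail)
i=17 'a': node 1→5
i=18 'c': node 5→20 (via fail)  → match P4@[18:18]
i=19 'a': node 20→21  → match P7@[17:19]
i=20 'c': node 21→20 (via fail)  → match P4@[20:20]
i=21 'a': node 20→21  → match P7@[19:21]
i=22 'c': node 21→20 (via fail)  → match P4@[22:22]
i=23 'b': node 20→1 (via fail)
i=24 'b': node 1→2
i=25 'b': node 2→3
i=26 'c': node 3→4  → match P0@[23:26],P4@[26:26]
i=27 'b': node 4→1 (via fail)
i=28 'b': node 1→2
i=29 'b': node 2→3
i=30 'b': node 3→3 (via fail)
i=31 'c': node 3→4  → match P0@[28:31],P4@[31:31]
i=32 'a': node 4→17 (via fail)
i=33 'b': node 17→1 (via fail)
i=34 'a': node 1→5
i=35 'b': node 5→15
i=36 'b': node 15→16  → match P5@[33:36]
i=37 'a': node 16→13 (via fail)  → match P3@[35:37]
i=38 'b': node 13→15 (via fail)
i=39 'b': node 15→16  → match P5@[36:39]
i=40 'b': node 16→3 (via fail)
i=41 'a': node 3→13 (via fail)  → match P3@[39:41]
i=42 'b': node 13→15 (via fail)
i=43 'b': node 15→16  → match P5@[40:43]
i=44 'b': node 16→3 (via fail)
i=45 'c': node 3→4  → match P0@[42:45],P4@[45:45]
i=46 'a': node 4→17 (via fail)
i=47 'b': node 17→1 (via fail)
i=48 'c': node 1→14 (via fail)  → match P4@[48:48]
i=49 'a': node 14→17 (via fail)
i=50 'c': node 17→20  → match P4@[50:50]
i=51 'a': node 20→21  → match P7@[49:51]
i=52 'c': node 21→20 (via fail)  → match P4@[52:52]
i=53 'b': node 20→1 (via fail)
i=54 'a': node 1→5
i=55 'a': node 5→6
i=56 'a': node 6→7
i=57 'c': node 7→8  → match P4@[57:57]
i=58 'a': node 8→9  → match P1@[53:58],P7@[56:58]
i=59 'c': node 9→20 (via fail)  → match P4@[59:59]
i=60 'b': node 20→1 (via fail)
i=61 'c': node 1→14 (via fail)  → match P4@[61:61]
i=62 'b': node 14→1 (via fail)
i=63 'b': node 1→2
i=64 'b': node 2→3
i=65 'c': node 3→4  → match P0@[62:65],P4@[65:65]
i=66 'a': node 4→17 (via fail)
i=67 'c': node 17→20  → match P4@[67:67]
i=68 'a': node 20→21  → match P7@[66:68]
i=69 'a': node 21→18 (via fail)
i=70 'c': node 18→20 (via fail)  → match P4@[70:70]
i=71 'a': node 20→21  → match P7@[69:71]
i=72 'c': node 21→20 (via fail)  → match P4@[72:72]
i=73 'b': node 20→1 (via fail)
i=74 'b': node 1→2
i=75 'a': node 2→13  → match P3@[73:75]
i=76 'c': node 13→20 (via fail)  → match P4@[76:76]

All matches (sorted): [[0,4],[4,3],[6,5],[7,3],[9,5],[11,0],[11,4],[13,4],[14,7],[15,4],[18,4],[19,7],[20,4],[21,7],[22,4],[26,0],[26,4],[31,0],[31,4],[36,5],[37,3],[39,5],[41,3],[43,5],[45,0],[45,4],[48,4],[50,4],[51,7],[52,4],[57,4],[58,1],[58,7],[59,4],[61,4],[65,0],[65,4],[67,4],[68,7],[70,4],[71,7],[72,4],[75,3],[76,4]]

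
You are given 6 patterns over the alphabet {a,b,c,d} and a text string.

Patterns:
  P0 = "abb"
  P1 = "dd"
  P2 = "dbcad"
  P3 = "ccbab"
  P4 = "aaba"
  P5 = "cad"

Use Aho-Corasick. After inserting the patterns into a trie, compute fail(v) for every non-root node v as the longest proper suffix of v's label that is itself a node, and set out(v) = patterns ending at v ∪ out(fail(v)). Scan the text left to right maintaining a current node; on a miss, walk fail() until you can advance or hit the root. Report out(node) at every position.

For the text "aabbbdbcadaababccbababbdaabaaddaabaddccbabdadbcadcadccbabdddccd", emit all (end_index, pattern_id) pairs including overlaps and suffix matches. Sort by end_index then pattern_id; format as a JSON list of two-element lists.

Build automaton:
Trie (insert patterns):
  n0 'ε': a→1 c→10 d→4
  n1 'a': a→15 b→2
  n2 'ab': b→3
  n3 'abb': ·  ←P0
  n4 'd': b→6 d→5
  n5 'dd': ·  ←P1
  n6 'db': c→7
  n7 'dbc': a→8
  n8 'dbca': d→9
  n9 'dbcad': ·  ←P2
  n10 'c': a→18 c→11
  n11 'cc': b→12
  n12 'ccb': a→13
  n13 'ccba': b→14
  n14 'ccbab': ·  ←P3
  n15 'aa': b→16
  n16 'aab': a→17
  n17 'aaba': ·  ←P4
  n18 'ca': d→19
  n19 'cad': ·  ←P5

Failure links (BFS by depth):
  fail(1) 'a': from fail(0)=0 chase 'a': 0 ⇒ 0;  out=∅∪out(0)=∅
  fail(4) 'd': from fail(0)=0 chase 'd': 0 ⇒ 0;  out=∅∪out(0)=∅
  fail(10) 'c': from fail(0)=0 chase 'c': 0 ⇒ 0;  out=∅∪out(0)=∅
  fail(2) 'ab': from fail(1)=0 chase 'b': 0 ⇒ 0;  out=∅∪out(0)=∅
  fail(5) 'dd': from fail(4)=0 chase 'd': 0 ⇒ 4;  out={1}∪out(4)={1}
  fail(6) 'db': from fail(4)=0 chase 'b': 0 ⇒ 0;  out=∅∪out(0)=∅
  fail(11) 'cc': from fail(10)=0 chase 'c': 0 ⇒ 10;  out=∅∪out(10)=∅
  fail(15) 'aa': from fail(1)=0 chase 'a': 0 ⇒ 1;  out=∅∪out(1)=∅
  fail(18) 'ca': from fail(10)=0 chase 'a': 0 ⇒ 1;  out=∅∪out(1)=∅
  fail(3) 'abb': from fail(2)=0 chase 'b': 0 ⇒ 0;  out={0}∪out(0)={0}
  fail(7) 'dbc': from fail(6)=0 chase 'c': 0 ⇒ 10;  out=∅∪out(10)=∅
  fail(12) 'ccb': from fail(11)=10 chase 'b': 10→0 ⇒ 0;  out=∅∪out(0)=∅
  fail(16) 'aab': from fail(15)=1 chase 'b': 1 ⇒ 2;  out=∅∪out(2)=∅
  fail(19) 'cad': from fail(18)=1 chase 'd': 1→0 ⇒ 4;  out={5}∪out(4)={5}
  fail(8) 'dbca': from fail(7)=10 chase 'a': 10 ⇒ 18;  out=∅∪out(18)=∅
  fail(13) 'ccba': from fail(12)=0 chase 'a': 0 ⇒ 1;  out=∅∪out(1)=∅
  fail(17) 'aaba': from fail(16)=2 chase 'a': 2→0 ⇒ 1;  out={4}∪out(1)={4}
  fail(9) 'dbcad': from fail(8)=18 chase 'd': 18 ⇒ 19;  out={2}∪out(19)={2,5}
  fail(14) 'ccbab': from fail(13)=1 chase 'b': 1 ⇒ 2;  out={3}∪out(2)={3}

Text stream:
pos 0 'a': at 1
pos 1 'a': at 15
pos 2 'b': at 16
pos 3 'b': at 3 (fail-walked)  emit P0@[1:3]
pos 4 'b': at 0 (fail-walked)
pos 5 'd': at 4
pos 6 'b': at 6
pos 7 'c': at 7
pos 8 'a': at 8
pos 9 'd': at 9  emit P2@[5:9],P5@[7:9]
pos 10 'a': at 1 (fail-walked)
pos 11 'a': at 15
pos 12 'b': at 16
pos 13 'a': at 17  emit P4@[10:13]
pos 14 'b': at 2 (fail-walked)
pos 15 'c': at 10 (fail-walked)
pos 16 'c': at 11
pos 17 'b': at 12
pos 18 'a': at 13
pos 19 'b': at 14  emit P3@[15:19]
pos 20 'a': at 1 (fail-walked)
pos 21 'b': at 2
pos 22 'b': at 3  emit P0@[20:22]
pos 23 'd': at 4 (fail-walked)
pos 24 'a': at 1 (fail-walked)
pos 25 'a': at 15
pos 26 'b': at 16
pos 27 'a': at 17  emit P4@[24:27]
pos 28 'a': at 15 (fail-walked)
pos 29 'd': at 4 (fail-walked)
pos 30 'd': at 5  emit P1@[29:30]
pos 31 'a': at 1 (fail-walked)
pos 32 'a': at 15
pos 33 'b': at 16
pos 34 'a': at 17  emit P4@[31:34]
pos 35 'd': at 4 (fail-walked)
pos 36 'd': at 5  emit P1@[35:36]
pos 37 'c': at 10 (fail-walked)
pos 38 'c': at 11
pos 39 'b': at 12
pos 40 'a': at 13
pos 41 'b': at 14  emit P3@[37:41]
pos 42 'd': at 4 (fail-walked)
pos 43 'a': at 1 (fail-walked)
pos 44 'd': at 4 (fail-walked)
pos 45 'b': at 6
pos 46 'c': at 7
pos 47 'a': at 8
pos 48 'd': at 9  emit P2@[44:48],P5@[46:48]
pos 49 'c': at 10 (fail-walked)
pos 50 'a': at 18
pos 51 'd': at 19  emit P5@[49:51]
pos 52 'c': at 10 (fail-walked)
pos 53 'c': at 11
pos 54 'b': at 12
pos 55 'a': at 13
pos 56 'b': at 14  emit P3@[52:56]
pos 57 'd': at 4 (fail-walked)
pos 58 'd': at 5  emit P1@[57:58]
pos 59 'd': at 5 (fail-walked)  emit P1@[58:59]
pos 60 'c': at 10 (fail-walked)
pos 61 'c': at 11
pos 62 'd': at 4 (fail-walked)

Result: [[3,0],[9,2],[9,5],[13,4],[19,3],[22,0],[27,4],[30,1],[34,4],[36,1],[41,3],[48,2],[48,5],[51,5],[56,3],[58,1],[59,1]]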